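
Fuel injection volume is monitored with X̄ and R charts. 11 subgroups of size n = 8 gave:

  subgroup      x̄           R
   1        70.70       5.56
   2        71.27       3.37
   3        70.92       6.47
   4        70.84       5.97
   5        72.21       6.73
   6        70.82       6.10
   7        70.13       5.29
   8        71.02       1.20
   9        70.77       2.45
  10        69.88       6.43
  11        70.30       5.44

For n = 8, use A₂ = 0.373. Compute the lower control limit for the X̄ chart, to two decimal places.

68.94

X̄̄ = (70.70 + 71.27 + 70.92 + 70.84 + 72.21 + 70.82 + 70.13 + 71.02 + 70.77 + 69.88 + 70.30) / 11 = 778.8600 / 11 = 70.8055
R̄ = (5.56 + 3.37 + 6.47 + 5.97 + 6.73 + 6.10 + 5.29 + 1.20 + 2.45 + 6.43 + 5.44) / 11 = 55.0100 / 11 = 5.0009
LCL = X̄̄ − A₂·R̄ = 70.8055 − 0.373 × 5.0009 = 68.9401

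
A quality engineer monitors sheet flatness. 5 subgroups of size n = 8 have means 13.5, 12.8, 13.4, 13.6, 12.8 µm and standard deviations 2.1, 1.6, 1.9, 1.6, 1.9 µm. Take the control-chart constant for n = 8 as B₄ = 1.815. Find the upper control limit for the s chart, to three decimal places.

3.303

s̄ = (2.1 + 1.6 + 1.9 + 1.6 + 1.9) / 5 = 1.8200
UCL_s = B₄·s̄ = 1.815 × 1.8200 = 3.3033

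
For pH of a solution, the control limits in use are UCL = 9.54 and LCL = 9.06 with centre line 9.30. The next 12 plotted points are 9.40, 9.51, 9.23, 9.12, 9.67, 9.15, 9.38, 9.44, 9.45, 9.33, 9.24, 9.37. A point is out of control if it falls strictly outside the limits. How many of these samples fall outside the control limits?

1

Compare each point to [9.06, 9.54]: sample 5 = 9.67 > UCL.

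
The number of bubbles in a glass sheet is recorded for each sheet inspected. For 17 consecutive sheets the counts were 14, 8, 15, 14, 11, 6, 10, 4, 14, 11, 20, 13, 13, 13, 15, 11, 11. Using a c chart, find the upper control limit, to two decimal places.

c̄ = (14 + 8 + 15 + 14 + 11 + 6 + 10 + 4 + 14 + 11 + 20 + 13 + 13 + 13 + 15 + 11 + 11) / 17 = 203 / 17 = 11.9412
UCL = c̄ + 3√c̄ = 11.9412 + 3 × √11.9412 = 11.9412 + 3 × 3.4556 = 22.3080

22.31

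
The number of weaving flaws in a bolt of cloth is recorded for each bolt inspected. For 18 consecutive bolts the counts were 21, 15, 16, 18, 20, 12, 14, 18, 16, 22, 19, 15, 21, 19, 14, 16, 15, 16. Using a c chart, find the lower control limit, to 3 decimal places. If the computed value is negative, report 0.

4.666

c̄ = (21 + 15 + 16 + 18 + 20 + 12 + 14 + 18 + 16 + 22 + 19 + 15 + 21 + 19 + 14 + 16 + 15 + 16) / 18 = 307 / 18 = 17.0556
LCL = c̄ − 3√c̄ = 17.0556 − 3 × 4.1298 = 4.6660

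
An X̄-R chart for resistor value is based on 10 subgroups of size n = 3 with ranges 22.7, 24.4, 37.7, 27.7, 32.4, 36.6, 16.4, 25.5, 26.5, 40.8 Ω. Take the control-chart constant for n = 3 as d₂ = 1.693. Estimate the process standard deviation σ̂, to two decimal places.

17.17

R̄ = (22.7 + 24.4 + 37.7 + 27.7 + 32.4 + 36.6 + 16.4 + 25.5 + 26.5 + 40.8) / 10 = 29.0700
σ̂ = R̄ / d₂ = 29.0700 / 1.693 = 17.1707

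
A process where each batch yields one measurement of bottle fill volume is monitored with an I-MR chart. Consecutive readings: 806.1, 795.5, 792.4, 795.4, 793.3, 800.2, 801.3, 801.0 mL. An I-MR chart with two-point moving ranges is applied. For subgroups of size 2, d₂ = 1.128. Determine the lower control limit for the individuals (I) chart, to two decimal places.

787.85

X̄ = (806.1 + 795.5 + 792.4 + 795.4 + 793.3 + 800.2 + 801.3 + 801.0) / 8 = 798.1500
Moving ranges: 10.6, 3.1, 3.0, 2.1, 6.9, 1.1, 0.3; M̄R̄ = 27.1000 / 7 = 3.8714
LCL = X̄ − 3·M̄R̄/d₂ = 798.1500 − 3 × 3.8714 / 1.128 = 787.8536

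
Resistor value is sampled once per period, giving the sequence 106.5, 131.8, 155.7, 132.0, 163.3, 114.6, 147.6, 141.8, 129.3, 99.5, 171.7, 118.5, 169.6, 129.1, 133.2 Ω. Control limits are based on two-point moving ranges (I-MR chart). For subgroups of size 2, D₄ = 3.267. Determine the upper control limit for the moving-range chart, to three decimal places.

106.201

Moving ranges: 25.3, 23.9, 23.7, 31.3, 48.7, 33.0, 5.8, 12.5, 29.8, 72.2, 53.2, 51.1, 40.5, 4.1; M̄R̄ = 455.1000 / 14 = 32.5071
UCL_MR = D₄·M̄R̄ = 3.267 × 32.5071 = 106.2008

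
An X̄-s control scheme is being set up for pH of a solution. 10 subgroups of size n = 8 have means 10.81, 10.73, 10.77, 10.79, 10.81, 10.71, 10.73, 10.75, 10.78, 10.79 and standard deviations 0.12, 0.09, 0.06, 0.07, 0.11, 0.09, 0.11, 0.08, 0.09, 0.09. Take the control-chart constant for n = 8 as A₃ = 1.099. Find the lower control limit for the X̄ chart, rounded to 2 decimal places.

10.67

X̄̄ = (10.81 + 10.73 + 10.77 + 10.79 + 10.81 + 10.71 + 10.73 + 10.75 + 10.78 + 10.79) / 10 = 10.7670
s̄ = (0.12 + 0.09 + 0.06 + 0.07 + 0.11 + 0.09 + 0.11 + 0.08 + 0.09 + 0.09) / 10 = 0.0910
LCL = X̄̄ − A₃·s̄ = 10.7670 − 1.099 × 0.0910 = 10.6670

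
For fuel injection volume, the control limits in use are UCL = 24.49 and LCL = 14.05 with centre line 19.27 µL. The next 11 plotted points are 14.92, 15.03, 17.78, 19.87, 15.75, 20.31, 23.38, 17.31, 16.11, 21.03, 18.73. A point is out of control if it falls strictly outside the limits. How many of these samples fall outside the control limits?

All 11 points lie within [14.05, 24.49].

0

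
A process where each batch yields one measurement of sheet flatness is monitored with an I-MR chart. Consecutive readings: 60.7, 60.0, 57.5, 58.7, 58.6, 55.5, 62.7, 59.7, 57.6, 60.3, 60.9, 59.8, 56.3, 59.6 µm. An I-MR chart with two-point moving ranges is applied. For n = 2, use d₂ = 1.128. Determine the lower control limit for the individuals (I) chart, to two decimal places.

52.77

X̄ = (60.7 + 60.0 + 57.5 + 58.7 + 58.6 + 55.5 + 62.7 + 59.7 + 57.6 + 60.3 + 60.9 + 59.8 + 56.3 + 59.6) / 14 = 59.1357
Moving ranges: 0.7, 2.5, 1.2, 0.1, 3.1, 7.2, 3.0, 2.1, 2.7, 0.6, 1.1, 3.5, 3.3; M̄R̄ = 31.1000 / 13 = 2.3923
LCL = X̄ − 3·M̄R̄/d₂ = 59.1357 − 3 × 2.3923 / 1.128 = 52.7732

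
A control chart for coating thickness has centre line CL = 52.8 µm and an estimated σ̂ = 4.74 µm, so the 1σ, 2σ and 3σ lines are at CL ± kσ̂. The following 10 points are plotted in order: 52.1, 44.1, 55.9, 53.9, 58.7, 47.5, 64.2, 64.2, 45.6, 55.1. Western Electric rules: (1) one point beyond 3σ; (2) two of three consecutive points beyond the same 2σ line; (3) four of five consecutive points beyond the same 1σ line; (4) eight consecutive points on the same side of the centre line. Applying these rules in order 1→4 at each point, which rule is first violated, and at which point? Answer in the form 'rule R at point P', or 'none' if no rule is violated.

rule 2 at point 8

Zone of each point (C = within 1σ̂, B = 1σ̂–2σ̂, A = 2σ̂–3σ̂, * = beyond 3σ̂; sign = side of CL): 1:-C, 2:-B, 3:+C, 4:+C, 5:+B, 6:-B, 7:+A, 8:+A, 9:-B, 10:+C
Rule 2 (two of three consecutive points beyond the same 2σ limit) is satisfied at point 8.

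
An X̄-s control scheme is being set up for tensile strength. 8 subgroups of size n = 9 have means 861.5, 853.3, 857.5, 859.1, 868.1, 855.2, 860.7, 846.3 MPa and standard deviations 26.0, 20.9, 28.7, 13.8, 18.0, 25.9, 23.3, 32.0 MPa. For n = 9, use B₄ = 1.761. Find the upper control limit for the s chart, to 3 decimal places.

s̄ = (26.0 + 20.9 + 28.7 + 13.8 + 18.0 + 25.9 + 23.3 + 32.0) / 8 = 23.5750
UCL_s = B₄·s̄ = 1.761 × 23.5750 = 41.5156

41.516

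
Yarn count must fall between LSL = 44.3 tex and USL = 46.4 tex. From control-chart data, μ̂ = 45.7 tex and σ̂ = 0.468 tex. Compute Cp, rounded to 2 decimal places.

0.75

Cp = (USL − LSL) / (6σ̂) = (46.4 − 44.3) / (6 × 0.468) = 2.1000 / 2.8080 = 0.7479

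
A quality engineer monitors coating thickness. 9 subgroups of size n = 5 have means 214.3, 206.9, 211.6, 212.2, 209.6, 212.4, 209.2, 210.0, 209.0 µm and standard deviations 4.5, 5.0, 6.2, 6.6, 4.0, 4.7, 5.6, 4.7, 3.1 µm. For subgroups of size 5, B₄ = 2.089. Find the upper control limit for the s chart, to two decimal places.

s̄ = (4.5 + 5.0 + 6.2 + 6.6 + 4.0 + 4.7 + 5.6 + 4.7 + 3.1) / 9 = 4.9333
UCL_s = B₄·s̄ = 2.089 × 4.9333 = 10.3057

10.31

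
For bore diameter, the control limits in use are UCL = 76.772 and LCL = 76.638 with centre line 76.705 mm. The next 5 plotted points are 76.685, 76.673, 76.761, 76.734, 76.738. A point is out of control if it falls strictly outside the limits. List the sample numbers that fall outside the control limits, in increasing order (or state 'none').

none

All 5 points lie within [76.638, 76.772].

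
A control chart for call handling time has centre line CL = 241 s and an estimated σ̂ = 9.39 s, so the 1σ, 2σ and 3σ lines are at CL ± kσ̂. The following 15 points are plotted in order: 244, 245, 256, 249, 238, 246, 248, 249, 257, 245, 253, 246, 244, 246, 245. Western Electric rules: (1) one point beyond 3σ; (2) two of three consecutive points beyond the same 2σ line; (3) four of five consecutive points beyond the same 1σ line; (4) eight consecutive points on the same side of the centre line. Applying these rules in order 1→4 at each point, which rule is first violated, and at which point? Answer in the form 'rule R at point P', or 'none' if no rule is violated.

rule 4 at point 13

Zone of each point (C = within 1σ̂, B = 1σ̂–2σ̂, A = 2σ̂–3σ̂, * = beyond 3σ̂; sign = side of CL): 1:+C, 2:+C, 3:+B, 4:+C, 5:-C, 6:+C, 7:+C, 8:+C, 9:+B, 10:+C, 11:+B, 12:+C, 13:+C, 14:+C, 15:+C
Rule 4 (eight consecutive points on the same side of the centre line) is satisfied at point 13.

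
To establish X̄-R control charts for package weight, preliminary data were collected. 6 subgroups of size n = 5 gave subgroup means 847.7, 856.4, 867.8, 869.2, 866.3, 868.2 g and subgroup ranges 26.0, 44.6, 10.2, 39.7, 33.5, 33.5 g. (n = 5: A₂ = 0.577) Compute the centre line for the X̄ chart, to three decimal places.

X̄̄ = (847.7 + 856.4 + 867.8 + 869.2 + 866.3 + 868.2) / 6 = 5175.6000 / 6 = 862.6000
CL = X̄̄ = 862.6000

862.600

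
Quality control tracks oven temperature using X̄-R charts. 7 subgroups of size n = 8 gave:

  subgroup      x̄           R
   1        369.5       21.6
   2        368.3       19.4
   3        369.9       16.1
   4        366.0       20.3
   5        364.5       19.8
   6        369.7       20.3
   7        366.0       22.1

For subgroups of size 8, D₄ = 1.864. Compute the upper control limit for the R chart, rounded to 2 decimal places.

R̄ = (21.6 + 19.4 + 16.1 + 20.3 + 19.8 + 20.3 + 22.1) / 7 = 139.6000 / 7 = 19.9429
UCL_R = D₄·R̄ = 1.864 × 19.9429 = 37.1735

37.17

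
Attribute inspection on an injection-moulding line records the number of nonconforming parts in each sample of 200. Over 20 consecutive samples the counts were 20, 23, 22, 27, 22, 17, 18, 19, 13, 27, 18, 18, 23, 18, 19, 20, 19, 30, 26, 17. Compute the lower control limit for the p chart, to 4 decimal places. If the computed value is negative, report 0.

p̄ = Σdᵢ / (k·n) = 416 / (20 × 200) = 0.10400
LCL = p̄ − 3·√(p̄(1−p̄)/n) = 0.10400 − 3 × 0.02159 = 0.03924

0.0392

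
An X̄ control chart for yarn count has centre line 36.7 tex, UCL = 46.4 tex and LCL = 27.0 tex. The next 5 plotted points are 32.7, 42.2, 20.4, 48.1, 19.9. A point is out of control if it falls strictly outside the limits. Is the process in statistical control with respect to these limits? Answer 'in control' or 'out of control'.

out of control

Compare each point to [27.0, 46.4]: sample 3 = 20.4 < LCL; sample 4 = 48.1 > UCL; sample 5 = 19.9 < LCL.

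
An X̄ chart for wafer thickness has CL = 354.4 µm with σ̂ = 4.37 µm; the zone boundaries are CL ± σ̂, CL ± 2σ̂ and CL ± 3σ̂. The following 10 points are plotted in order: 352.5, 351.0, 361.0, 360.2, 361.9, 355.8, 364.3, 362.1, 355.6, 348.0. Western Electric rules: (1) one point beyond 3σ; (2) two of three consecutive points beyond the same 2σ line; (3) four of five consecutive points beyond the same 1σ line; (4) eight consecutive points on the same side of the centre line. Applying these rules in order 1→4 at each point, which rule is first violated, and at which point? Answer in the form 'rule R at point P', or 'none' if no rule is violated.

rule 3 at point 7

Zone of each point (C = within 1σ̂, B = 1σ̂–2σ̂, A = 2σ̂–3σ̂, * = beyond 3σ̂; sign = side of CL): 1:-C, 2:-C, 3:+B, 4:+B, 5:+B, 6:+C, 7:+A, 8:+B, 9:+C, 10:-B
Rule 3 (four of five consecutive points beyond the same 1σ limit) is satisfied at point 7.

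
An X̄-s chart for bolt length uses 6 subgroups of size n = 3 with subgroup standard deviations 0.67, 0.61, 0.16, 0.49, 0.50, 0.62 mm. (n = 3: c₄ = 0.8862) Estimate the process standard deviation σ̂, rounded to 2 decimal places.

s̄ = (0.67 + 0.61 + 0.16 + 0.49 + 0.50 + 0.62) / 6 = 0.5083
σ̂ = s̄ / c₄ = 0.5083 / 0.8862 = 0.5736

0.57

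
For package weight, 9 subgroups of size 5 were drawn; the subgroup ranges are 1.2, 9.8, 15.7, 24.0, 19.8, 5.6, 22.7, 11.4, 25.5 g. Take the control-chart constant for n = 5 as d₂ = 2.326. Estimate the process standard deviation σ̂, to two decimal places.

R̄ = (1.2 + 9.8 + 15.7 + 24.0 + 19.8 + 5.6 + 22.7 + 11.4 + 25.5) / 9 = 15.0778
σ̂ = R̄ / d₂ = 15.0778 / 2.326 = 6.4823

6.48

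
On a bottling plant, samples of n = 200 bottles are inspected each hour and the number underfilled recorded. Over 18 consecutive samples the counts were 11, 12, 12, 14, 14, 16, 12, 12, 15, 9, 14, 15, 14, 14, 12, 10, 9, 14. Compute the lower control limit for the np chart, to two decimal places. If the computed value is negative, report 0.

p̄ = Σdᵢ / (k·n) = 229 / (18 × 200) = 0.06361
LCL = np̄ − 3·√(np̄(1−p̄)) = 12.7222 − 3 × 3.4515 = 2.3677

2.37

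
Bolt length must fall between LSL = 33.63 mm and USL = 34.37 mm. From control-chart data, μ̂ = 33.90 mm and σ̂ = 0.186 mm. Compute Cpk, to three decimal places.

0.484

Cpu = (USL − μ̂) / (3σ̂) = (34.37 − 33.90) / (3 × 0.186) = 0.8423; Cpl = (μ̂ − LSL) / (3σ̂) = (33.90 − 33.63) / (3 × 0.186) = 0.4839; Cpk = min(Cpu, Cpl) = 0.4839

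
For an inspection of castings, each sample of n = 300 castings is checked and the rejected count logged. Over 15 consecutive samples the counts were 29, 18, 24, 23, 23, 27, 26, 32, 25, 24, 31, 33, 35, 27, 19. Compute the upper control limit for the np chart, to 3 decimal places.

41.120

p̄ = Σdᵢ / (k·n) = 396 / (15 × 300) = 0.08800
UCL = np̄ + 3·√(np̄(1−p̄)) = 26.4000 + 3 × √(26.4000×0.91200) = 26.4000 + 3 × 4.9068 = 41.1204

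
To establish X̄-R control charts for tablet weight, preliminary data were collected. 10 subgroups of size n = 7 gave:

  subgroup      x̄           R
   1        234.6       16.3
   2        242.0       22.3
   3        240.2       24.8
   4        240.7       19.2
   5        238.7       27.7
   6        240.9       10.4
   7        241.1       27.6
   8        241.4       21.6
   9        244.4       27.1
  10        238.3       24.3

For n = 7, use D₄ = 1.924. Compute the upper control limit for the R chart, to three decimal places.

R̄ = (16.3 + 22.3 + 24.8 + 19.2 + 27.7 + 10.4 + 27.6 + 21.6 + 27.1 + 24.3) / 10 = 221.3000 / 10 = 22.1300
UCL_R = D₄·R̄ = 1.924 × 22.1300 = 42.5781

42.578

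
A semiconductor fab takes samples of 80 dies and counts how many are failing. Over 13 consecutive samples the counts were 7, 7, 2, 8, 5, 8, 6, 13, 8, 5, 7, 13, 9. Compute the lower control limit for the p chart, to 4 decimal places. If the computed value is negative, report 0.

p̄ = Σdᵢ / (k·n) = 98 / (13 × 80) = 0.09423
LCL = p̄ − 3·√(p̄(1−p̄)/n) = 0.09423 − 3 × 0.03266 = -0.00376 → 0 (negative, so LCL = 0)

0.0000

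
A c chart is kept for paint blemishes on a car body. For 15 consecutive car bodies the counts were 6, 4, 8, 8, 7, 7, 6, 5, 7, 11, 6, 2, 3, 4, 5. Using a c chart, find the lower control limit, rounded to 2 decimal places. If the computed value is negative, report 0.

0.00

c̄ = (6 + 4 + 8 + 8 + 7 + 7 + 6 + 5 + 7 + 11 + 6 + 2 + 3 + 4 + 5) / 15 = 89 / 15 = 5.9333
LCL = c̄ − 3√c̄ = 5.9333 − 3 × 2.4358 = -1.3742 → 0 (cannot be negative)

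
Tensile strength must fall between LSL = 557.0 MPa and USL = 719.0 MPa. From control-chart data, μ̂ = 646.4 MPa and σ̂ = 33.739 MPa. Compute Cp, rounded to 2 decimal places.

Cp = (USL − LSL) / (6σ̂) = (719.0 − 557.0) / (6 × 33.739) = 162.0000 / 202.4340 = 0.8003

0.80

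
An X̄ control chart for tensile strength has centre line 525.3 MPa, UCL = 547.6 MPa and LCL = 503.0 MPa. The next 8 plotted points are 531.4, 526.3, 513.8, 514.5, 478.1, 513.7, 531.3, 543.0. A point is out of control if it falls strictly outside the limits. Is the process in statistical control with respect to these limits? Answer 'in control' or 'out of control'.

out of control

Compare each point to [503.0, 547.6]: sample 5 = 478.1 < LCL.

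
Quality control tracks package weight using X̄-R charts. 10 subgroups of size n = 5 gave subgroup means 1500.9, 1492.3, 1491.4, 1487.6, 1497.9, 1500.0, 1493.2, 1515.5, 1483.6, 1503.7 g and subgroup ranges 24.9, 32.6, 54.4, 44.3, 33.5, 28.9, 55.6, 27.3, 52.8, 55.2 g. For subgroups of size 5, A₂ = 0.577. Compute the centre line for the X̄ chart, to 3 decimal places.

X̄̄ = (1500.9 + 1492.3 + 1491.4 + 1487.6 + 1497.9 + 1500.0 + 1493.2 + 1515.5 + 1483.6 + 1503.7) / 10 = 14966.1000 / 10 = 1496.6100
CL = X̄̄ = 1496.6100

1496.610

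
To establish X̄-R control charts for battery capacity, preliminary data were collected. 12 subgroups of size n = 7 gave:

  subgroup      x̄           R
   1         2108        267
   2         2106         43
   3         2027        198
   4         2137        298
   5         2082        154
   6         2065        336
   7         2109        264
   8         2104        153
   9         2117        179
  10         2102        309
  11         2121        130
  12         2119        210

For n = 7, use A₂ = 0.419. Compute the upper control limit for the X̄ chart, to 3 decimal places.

2188.473

X̄̄ = (2108 + 2106 + 2027 + 2137 + 2082 + 2065 + 2109 + 2104 + 2117 + 2102 + 2121 + 2119) / 12 = 25197.0000 / 12 = 2099.7500
R̄ = (267 + 43 + 198 + 298 + 154 + 336 + 264 + 153 + 179 + 309 + 130 + 210) / 12 = 2541.0000 / 12 = 211.7500
UCL = X̄̄ + A₂·R̄ = 2099.7500 + 0.419 × 211.7500 = 2188.4733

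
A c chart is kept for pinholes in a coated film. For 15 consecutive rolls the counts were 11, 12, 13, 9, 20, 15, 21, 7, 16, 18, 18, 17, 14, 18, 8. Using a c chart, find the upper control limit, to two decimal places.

25.88

c̄ = (11 + 12 + 13 + 9 + 20 + 15 + 21 + 7 + 16 + 18 + 18 + 17 + 14 + 18 + 8) / 15 = 217 / 15 = 14.4667
UCL = c̄ + 3√c̄ = 14.4667 + 3 × √14.4667 = 14.4667 + 3 × 3.8035 = 25.8772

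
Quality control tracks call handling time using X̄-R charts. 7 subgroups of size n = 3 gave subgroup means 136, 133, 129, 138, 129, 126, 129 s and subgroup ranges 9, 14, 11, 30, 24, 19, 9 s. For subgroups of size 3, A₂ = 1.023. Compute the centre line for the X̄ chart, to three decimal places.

X̄̄ = (136 + 133 + 129 + 138 + 129 + 126 + 129) / 7 = 920.0000 / 7 = 131.4286
CL = X̄̄ = 131.4286

131.429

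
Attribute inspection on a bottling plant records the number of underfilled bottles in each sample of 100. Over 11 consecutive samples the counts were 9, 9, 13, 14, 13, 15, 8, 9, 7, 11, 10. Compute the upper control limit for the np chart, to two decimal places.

20.01

p̄ = Σdᵢ / (k·n) = 118 / (11 × 100) = 0.10727
UCL = np̄ + 3·√(np̄(1−p̄)) = 10.7273 + 3 × √(10.7273×0.89273) = 10.7273 + 3 × 3.0946 = 20.0111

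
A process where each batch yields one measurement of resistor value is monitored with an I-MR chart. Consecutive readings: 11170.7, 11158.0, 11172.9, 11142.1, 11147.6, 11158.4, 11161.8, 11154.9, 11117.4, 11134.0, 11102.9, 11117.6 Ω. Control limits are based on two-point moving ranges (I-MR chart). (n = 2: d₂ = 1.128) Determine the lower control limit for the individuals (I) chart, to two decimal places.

11100.15

X̄ = (11170.7 + 11158.0 + 11172.9 + 11142.1 + 11147.6 + 11158.4 + 11161.8 + 11154.9 + 11117.4 + 11134.0 + 11102.9 + 11117.6) / 12 = 11144.8583
Moving ranges: 12.7, 14.9, 30.8, 5.5, 10.8, 3.4, 6.9, 37.5, 16.6, 31.1, 14.7; M̄R̄ = 184.9000 / 11 = 16.8091
LCL = X̄ − 3·M̄R̄/d₂ = 11144.8583 − 3 × 16.8091 / 1.128 = 11100.1533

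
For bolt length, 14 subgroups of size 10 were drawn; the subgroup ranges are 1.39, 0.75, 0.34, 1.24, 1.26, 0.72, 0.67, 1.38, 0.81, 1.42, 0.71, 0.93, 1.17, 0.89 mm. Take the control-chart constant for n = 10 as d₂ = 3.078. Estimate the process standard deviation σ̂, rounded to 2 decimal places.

0.32

R̄ = (1.39 + 0.75 + 0.34 + 1.24 + 1.26 + 0.72 + 0.67 + 1.38 + 0.81 + 1.42 + 0.71 + 0.93 + 1.17 + 0.89) / 14 = 0.9771
σ̂ = R̄ / d₂ = 0.9771 / 3.078 = 0.3175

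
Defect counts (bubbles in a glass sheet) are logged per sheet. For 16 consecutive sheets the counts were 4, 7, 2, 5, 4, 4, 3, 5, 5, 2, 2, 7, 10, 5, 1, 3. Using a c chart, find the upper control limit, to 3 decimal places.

10.542

c̄ = (4 + 7 + 2 + 5 + 4 + 4 + 3 + 5 + 5 + 2 + 2 + 7 + 10 + 5 + 1 + 3) / 16 = 69 / 16 = 4.3125
UCL = c̄ + 3√c̄ = 4.3125 + 3 × √4.3125 = 4.3125 + 3 × 2.0767 = 10.5425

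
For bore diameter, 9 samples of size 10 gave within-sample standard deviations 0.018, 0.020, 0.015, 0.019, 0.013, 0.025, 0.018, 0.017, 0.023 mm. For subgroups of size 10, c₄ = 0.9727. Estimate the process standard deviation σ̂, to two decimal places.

0.02

s̄ = (0.018 + 0.020 + 0.015 + 0.019 + 0.013 + 0.025 + 0.018 + 0.017 + 0.023) / 9 = 0.0187
σ̂ = s̄ / c₄ = 0.0187 / 0.9727 = 0.0192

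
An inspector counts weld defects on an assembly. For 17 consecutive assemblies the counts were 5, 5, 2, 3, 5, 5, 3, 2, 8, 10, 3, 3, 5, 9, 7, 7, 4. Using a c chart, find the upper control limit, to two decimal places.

c̄ = (5 + 5 + 2 + 3 + 5 + 5 + 3 + 2 + 8 + 10 + 3 + 3 + 5 + 9 + 7 + 7 + 4) / 17 = 86 / 17 = 5.0588
UCL = c̄ + 3√c̄ = 5.0588 + 3 × √5.0588 = 5.0588 + 3 × 2.2492 = 11.8064

11.81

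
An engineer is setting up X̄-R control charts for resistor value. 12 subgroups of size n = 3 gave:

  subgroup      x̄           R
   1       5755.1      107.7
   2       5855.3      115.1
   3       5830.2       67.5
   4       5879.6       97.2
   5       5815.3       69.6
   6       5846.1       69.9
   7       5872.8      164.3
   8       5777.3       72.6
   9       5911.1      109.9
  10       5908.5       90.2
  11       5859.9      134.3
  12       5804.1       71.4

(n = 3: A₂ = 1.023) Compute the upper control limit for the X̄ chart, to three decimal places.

X̄̄ = (5755.1 + 5855.3 + 5830.2 + 5879.6 + 5815.3 + 5846.1 + 5872.8 + 5777.3 + 5911.1 + 5908.5 + 5859.9 + 5804.1) / 12 = 70115.3000 / 12 = 5842.9417
R̄ = (107.7 + 115.1 + 67.5 + 97.2 + 69.6 + 69.9 + 164.3 + 72.6 + 109.9 + 90.2 + 134.3 + 71.4) / 12 = 1169.7000 / 12 = 97.4750
UCL = X̄̄ + A₂·R̄ = 5842.9417 + 1.023 × 97.4750 = 5942.6586

5942.659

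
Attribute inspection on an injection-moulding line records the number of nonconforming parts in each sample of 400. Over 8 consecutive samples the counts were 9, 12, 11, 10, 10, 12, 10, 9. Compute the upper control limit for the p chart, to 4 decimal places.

p̄ = Σdᵢ / (k·n) = 83 / (8 × 400) = 0.02594
UCL = p̄ + 3·√(p̄(1−p̄)/n) = 0.02594 + 3 × √(0.02594×0.97406/400) = 0.02594 + 3 × 0.00795 = 0.04978

0.0498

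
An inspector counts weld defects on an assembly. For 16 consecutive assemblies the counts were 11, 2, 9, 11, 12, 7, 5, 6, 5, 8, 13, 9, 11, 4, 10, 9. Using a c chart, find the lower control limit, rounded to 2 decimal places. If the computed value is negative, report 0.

0.00

c̄ = (11 + 2 + 9 + 11 + 12 + 7 + 5 + 6 + 5 + 8 + 13 + 9 + 11 + 4 + 10 + 9) / 16 = 132 / 16 = 8.2500
LCL = c̄ − 3√c̄ = 8.2500 − 3 × 2.8723 = -0.3668 → 0 (cannot be negative)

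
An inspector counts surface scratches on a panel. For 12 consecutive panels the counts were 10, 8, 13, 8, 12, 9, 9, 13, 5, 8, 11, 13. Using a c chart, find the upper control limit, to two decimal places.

19.36

c̄ = (10 + 8 + 13 + 8 + 12 + 9 + 9 + 13 + 5 + 8 + 11 + 13) / 12 = 119 / 12 = 9.9167
UCL = c̄ + 3√c̄ = 9.9167 + 3 × √9.9167 = 9.9167 + 3 × 3.1491 = 19.3639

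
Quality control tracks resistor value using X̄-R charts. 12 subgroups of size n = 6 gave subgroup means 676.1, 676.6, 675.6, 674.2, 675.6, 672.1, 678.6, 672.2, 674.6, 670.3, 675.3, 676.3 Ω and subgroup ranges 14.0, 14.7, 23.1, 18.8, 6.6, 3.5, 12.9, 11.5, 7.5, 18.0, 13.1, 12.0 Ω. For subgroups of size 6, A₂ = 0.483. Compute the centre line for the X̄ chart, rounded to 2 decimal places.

X̄̄ = (676.1 + 676.6 + 675.6 + 674.2 + 675.6 + 672.1 + 678.6 + 672.2 + 674.6 + 670.3 + 675.3 + 676.3) / 12 = 8097.5000 / 12 = 674.7917
CL = X̄̄ = 674.7917

674.79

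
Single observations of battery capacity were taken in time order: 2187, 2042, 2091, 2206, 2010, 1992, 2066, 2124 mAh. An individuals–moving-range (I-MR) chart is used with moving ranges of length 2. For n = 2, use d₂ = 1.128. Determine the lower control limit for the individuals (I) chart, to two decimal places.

X̄ = (2187 + 2042 + 2091 + 2206 + 2010 + 1992 + 2066 + 2124) / 8 = 2089.7500
Moving ranges: 145, 49, 115, 196, 18, 74, 58; M̄R̄ = 655.0000 / 7 = 93.5714
LCL = X̄ − 3·M̄R̄/d₂ = 2089.7500 − 3 × 93.5714 / 1.128 = 1840.8898

1840.89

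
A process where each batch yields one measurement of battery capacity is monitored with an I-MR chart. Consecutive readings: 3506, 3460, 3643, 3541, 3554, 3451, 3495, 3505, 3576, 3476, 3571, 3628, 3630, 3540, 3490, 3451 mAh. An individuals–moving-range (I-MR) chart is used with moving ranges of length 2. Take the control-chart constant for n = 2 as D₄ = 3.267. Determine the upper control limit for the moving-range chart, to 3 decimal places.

Moving ranges: 46, 183, 102, 13, 103, 44, 10, 71, 100, 95, 57, 2, 90, 50, 39; M̄R̄ = 1005.0000 / 15 = 67.0000
UCL_MR = D₄·M̄R̄ = 3.267 × 67.0000 = 218.8890

218.889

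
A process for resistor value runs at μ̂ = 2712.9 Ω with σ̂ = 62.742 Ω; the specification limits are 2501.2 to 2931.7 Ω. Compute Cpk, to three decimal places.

Cpu = (USL − μ̂) / (3σ̂) = (2931.7 − 2712.9) / (3 × 62.742) = 1.1624; Cpl = (μ̂ − LSL) / (3σ̂) = (2712.9 − 2501.2) / (3 × 62.742) = 1.1247; Cpk = min(Cpu, Cpl) = 1.1247

1.125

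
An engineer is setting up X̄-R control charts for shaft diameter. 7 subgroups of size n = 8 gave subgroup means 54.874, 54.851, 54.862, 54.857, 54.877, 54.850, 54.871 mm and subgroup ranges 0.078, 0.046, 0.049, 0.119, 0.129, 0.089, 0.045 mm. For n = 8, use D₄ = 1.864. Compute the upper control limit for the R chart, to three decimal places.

R̄ = (0.078 + 0.046 + 0.049 + 0.119 + 0.129 + 0.089 + 0.045) / 7 = 0.5550 / 7 = 0.0793
UCL_R = D₄·R̄ = 1.864 × 0.0793 = 0.1478

0.148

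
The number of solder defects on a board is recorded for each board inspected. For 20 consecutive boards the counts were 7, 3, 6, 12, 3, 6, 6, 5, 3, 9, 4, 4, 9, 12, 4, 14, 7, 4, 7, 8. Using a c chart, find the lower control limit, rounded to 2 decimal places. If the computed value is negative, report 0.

c̄ = (7 + 3 + 6 + 12 + 3 + 6 + 6 + 5 + 3 + 9 + 4 + 4 + 9 + 12 + 4 + 14 + 7 + 4 + 7 + 8) / 20 = 133 / 20 = 6.6500
LCL = c̄ − 3√c̄ = 6.6500 − 3 × 2.5788 = -1.0863 → 0 (cannot be negative)

0.00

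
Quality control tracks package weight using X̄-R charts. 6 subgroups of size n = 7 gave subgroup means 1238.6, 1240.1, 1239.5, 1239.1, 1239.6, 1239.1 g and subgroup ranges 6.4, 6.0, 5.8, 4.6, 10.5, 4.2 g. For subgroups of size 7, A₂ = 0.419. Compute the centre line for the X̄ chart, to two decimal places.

X̄̄ = (1238.6 + 1240.1 + 1239.5 + 1239.1 + 1239.6 + 1239.1) / 6 = 7436.0000 / 6 = 1239.3333
CL = X̄̄ = 1239.3333

1239.33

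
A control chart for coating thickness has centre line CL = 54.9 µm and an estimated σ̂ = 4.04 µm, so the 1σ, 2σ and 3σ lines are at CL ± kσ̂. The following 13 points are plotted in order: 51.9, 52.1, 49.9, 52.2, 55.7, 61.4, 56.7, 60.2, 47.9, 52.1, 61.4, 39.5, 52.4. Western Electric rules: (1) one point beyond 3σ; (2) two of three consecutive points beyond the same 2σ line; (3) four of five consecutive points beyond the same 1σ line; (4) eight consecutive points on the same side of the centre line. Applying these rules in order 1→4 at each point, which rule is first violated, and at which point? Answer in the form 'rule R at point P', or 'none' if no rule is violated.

rule 1 at point 12

Zone of each point (C = within 1σ̂, B = 1σ̂–2σ̂, A = 2σ̂–3σ̂, * = beyond 3σ̂; sign = side of CL): 1:-C, 2:-C, 3:-B, 4:-C, 5:+C, 6:+B, 7:+C, 8:+B, 9:-B, 10:-C, 11:+B, 12:-*, 13:-C
Rule 1 (one point beyond the 3σ limits) is satisfied at point 12.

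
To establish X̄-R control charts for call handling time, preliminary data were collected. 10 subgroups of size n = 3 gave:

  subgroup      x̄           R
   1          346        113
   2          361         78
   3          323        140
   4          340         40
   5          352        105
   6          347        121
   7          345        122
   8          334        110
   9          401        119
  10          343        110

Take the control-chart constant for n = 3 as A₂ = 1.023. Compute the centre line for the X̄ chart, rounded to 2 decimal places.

X̄̄ = (346 + 361 + 323 + 340 + 352 + 347 + 345 + 334 + 401 + 343) / 10 = 3492.0000 / 10 = 349.2000
CL = X̄̄ = 349.2000

349.20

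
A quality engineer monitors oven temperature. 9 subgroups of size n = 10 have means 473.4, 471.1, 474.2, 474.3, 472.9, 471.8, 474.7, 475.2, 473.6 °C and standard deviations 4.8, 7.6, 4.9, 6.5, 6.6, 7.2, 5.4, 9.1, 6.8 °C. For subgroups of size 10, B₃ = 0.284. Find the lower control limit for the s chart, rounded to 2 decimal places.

s̄ = (4.8 + 7.6 + 4.9 + 6.5 + 6.6 + 7.2 + 5.4 + 9.1 + 6.8) / 9 = 6.5444
LCL_s = B₃·s̄ = 0.284 × 6.5444 = 1.8586

1.86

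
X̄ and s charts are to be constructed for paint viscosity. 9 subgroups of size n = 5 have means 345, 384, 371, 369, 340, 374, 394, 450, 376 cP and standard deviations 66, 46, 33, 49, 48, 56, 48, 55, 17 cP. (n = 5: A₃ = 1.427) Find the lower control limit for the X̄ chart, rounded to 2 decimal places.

311.83

X̄̄ = (345 + 384 + 371 + 369 + 340 + 374 + 394 + 450 + 376) / 9 = 378.1111
s̄ = (66 + 46 + 33 + 49 + 48 + 56 + 48 + 55 + 17) / 9 = 46.4444
LCL = X̄̄ − A₃·s̄ = 378.1111 − 1.427 × 46.4444 = 311.8349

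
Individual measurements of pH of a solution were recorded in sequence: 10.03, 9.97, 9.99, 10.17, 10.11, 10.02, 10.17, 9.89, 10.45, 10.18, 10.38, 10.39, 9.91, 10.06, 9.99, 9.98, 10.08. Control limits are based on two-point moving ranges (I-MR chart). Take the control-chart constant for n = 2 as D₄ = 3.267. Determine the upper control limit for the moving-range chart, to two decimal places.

Moving ranges: 0.06, 0.02, 0.18, 0.06, 0.09, 0.15, 0.28, 0.56, 0.27, 0.20, 0.01, 0.48, 0.15, 0.07, 0.01, 0.10; M̄R̄ = 2.6900 / 16 = 0.1681
UCL_MR = D₄·M̄R̄ = 3.267 × 0.1681 = 0.5493

0.55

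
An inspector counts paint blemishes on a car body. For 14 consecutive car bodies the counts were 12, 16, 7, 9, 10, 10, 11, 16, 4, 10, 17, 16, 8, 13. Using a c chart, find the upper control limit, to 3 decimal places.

c̄ = (12 + 16 + 7 + 9 + 10 + 10 + 11 + 16 + 4 + 10 + 17 + 16 + 8 + 13) / 14 = 159 / 14 = 11.3571
UCL = c̄ + 3√c̄ = 11.3571 + 3 × √11.3571 = 11.3571 + 3 × 3.3700 = 21.4673

21.467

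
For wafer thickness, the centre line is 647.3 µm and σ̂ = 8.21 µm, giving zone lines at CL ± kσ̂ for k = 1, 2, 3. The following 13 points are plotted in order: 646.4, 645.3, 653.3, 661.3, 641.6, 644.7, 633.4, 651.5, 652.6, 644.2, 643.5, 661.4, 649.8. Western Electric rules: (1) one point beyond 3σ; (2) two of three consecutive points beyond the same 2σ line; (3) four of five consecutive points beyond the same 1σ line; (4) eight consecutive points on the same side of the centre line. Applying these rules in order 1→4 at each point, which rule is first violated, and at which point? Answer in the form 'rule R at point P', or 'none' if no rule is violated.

Zone of each point (C = within 1σ̂, B = 1σ̂–2σ̂, A = 2σ̂–3σ̂, * = beyond 3σ̂; sign = side of CL): 1:-C, 2:-C, 3:+C, 4:+B, 5:-C, 6:-C, 7:-B, 8:+C, 9:+C, 10:-C, 11:-C, 12:+B, 13:+C
No rule fires across all 13 points.

none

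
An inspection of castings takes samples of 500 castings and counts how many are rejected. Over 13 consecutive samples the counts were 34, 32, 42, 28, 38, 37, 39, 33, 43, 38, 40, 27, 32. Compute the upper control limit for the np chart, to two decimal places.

p̄ = Σdᵢ / (k·n) = 463 / (13 × 500) = 0.07123
UCL = np̄ + 3·√(np̄(1−p̄)) = 35.6154 + 3 × √(35.6154×0.92877) = 35.6154 + 3 × 5.7514 = 52.8696

52.87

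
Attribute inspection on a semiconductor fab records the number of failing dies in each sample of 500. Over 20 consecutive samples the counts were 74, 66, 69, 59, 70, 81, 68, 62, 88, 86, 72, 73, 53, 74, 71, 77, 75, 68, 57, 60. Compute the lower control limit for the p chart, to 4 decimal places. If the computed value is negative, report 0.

0.0937

p̄ = Σdᵢ / (k·n) = 1403 / (20 × 500) = 0.14030
LCL = p̄ − 3·√(p̄(1−p̄)/n) = 0.14030 − 3 × 0.01553 = 0.09371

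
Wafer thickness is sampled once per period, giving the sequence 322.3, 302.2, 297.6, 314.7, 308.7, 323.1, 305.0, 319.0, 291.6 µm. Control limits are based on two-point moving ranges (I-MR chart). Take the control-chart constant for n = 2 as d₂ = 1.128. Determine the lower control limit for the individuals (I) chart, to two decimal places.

268.90

X̄ = (322.3 + 302.2 + 297.6 + 314.7 + 308.7 + 323.1 + 305.0 + 319.0 + 291.6) / 9 = 309.3556
Moving ranges: 20.1, 4.6, 17.1, 6.0, 14.4, 18.1, 14.0, 27.4; M̄R̄ = 121.7000 / 8 = 15.2125
LCL = X̄ − 3·M̄R̄/d₂ = 309.3556 − 3 × 15.2125 / 1.128 = 268.8968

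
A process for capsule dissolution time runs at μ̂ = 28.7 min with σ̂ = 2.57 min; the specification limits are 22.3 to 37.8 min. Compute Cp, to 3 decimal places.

Cp = (USL − LSL) / (6σ̂) = (37.8 − 22.3) / (6 × 2.57) = 15.5000 / 15.4200 = 1.0052

1.005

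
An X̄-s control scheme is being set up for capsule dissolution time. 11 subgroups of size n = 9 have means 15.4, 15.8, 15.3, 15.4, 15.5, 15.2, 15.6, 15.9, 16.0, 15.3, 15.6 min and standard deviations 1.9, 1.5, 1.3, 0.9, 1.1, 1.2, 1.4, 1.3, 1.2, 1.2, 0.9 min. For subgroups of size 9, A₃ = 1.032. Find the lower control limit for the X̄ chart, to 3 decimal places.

X̄̄ = (15.4 + 15.8 + 15.3 + 15.4 + 15.5 + 15.2 + 15.6 + 15.9 + 16.0 + 15.3 + 15.6) / 11 = 15.5455
s̄ = (1.9 + 1.5 + 1.3 + 0.9 + 1.1 + 1.2 + 1.4 + 1.3 + 1.2 + 1.2 + 0.9) / 11 = 1.2636
LCL = X̄̄ − A₃·s̄ = 15.5455 − 1.032 × 1.2636 = 14.2414

14.241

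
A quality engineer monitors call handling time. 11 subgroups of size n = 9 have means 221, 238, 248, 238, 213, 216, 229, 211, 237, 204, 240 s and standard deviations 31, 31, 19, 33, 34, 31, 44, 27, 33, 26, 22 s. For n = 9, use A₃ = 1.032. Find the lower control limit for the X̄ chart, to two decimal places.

195.76

X̄̄ = (221 + 238 + 248 + 238 + 213 + 216 + 229 + 211 + 237 + 204 + 240) / 11 = 226.8182
s̄ = (31 + 31 + 19 + 33 + 34 + 31 + 44 + 27 + 33 + 26 + 22) / 11 = 30.0909
LCL = X̄̄ − A₃·s̄ = 226.8182 − 1.032 × 30.0909 = 195.7644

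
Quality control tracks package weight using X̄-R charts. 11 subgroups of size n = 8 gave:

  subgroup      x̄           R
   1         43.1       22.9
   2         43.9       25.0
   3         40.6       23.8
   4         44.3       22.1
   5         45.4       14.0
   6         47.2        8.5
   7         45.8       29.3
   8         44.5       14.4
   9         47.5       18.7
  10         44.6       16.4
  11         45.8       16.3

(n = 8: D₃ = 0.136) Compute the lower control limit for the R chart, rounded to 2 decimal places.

2.61

R̄ = (22.9 + 25.0 + 23.8 + 22.1 + 14.0 + 8.5 + 29.3 + 14.4 + 18.7 + 16.4 + 16.3) / 11 = 211.4000 / 11 = 19.2182
LCL_R = D₃·R̄ = 0.136 × 19.2182 = 2.6137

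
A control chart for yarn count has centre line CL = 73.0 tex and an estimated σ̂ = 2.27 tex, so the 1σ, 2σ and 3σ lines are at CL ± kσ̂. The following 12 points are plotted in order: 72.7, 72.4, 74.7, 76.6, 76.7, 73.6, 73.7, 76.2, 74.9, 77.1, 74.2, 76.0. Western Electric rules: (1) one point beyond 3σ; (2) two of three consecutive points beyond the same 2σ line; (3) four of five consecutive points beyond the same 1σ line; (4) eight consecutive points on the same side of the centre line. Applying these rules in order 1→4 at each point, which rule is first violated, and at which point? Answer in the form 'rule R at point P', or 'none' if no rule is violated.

Zone of each point (C = within 1σ̂, B = 1σ̂–2σ̂, A = 2σ̂–3σ̂, * = beyond 3σ̂; sign = side of CL): 1:-C, 2:-C, 3:+C, 4:+B, 5:+B, 6:+C, 7:+C, 8:+B, 9:+C, 10:+B, 11:+C, 12:+B
Rule 4 (eight consecutive points on the same side of the centre line) is satisfied at point 10.

rule 4 at point 10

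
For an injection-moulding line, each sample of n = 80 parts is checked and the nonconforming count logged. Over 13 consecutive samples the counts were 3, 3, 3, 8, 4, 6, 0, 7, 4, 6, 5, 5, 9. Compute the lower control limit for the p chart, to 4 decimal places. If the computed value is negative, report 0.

p̄ = Σdᵢ / (k·n) = 63 / (13 × 80) = 0.06058
LCL = p̄ − 3·√(p̄(1−p̄)/n) = 0.06058 − 3 × 0.02667 = -0.01944 → 0 (negative, so LCL = 0)

0.0000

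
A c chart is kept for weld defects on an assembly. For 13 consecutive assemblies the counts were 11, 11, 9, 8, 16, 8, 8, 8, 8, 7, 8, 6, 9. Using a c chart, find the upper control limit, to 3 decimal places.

18.000

c̄ = (11 + 11 + 9 + 8 + 16 + 8 + 8 + 8 + 8 + 7 + 8 + 6 + 9) / 13 = 117 / 13 = 9.0000
UCL = c̄ + 3√c̄ = 9.0000 + 3 × √9.0000 = 9.0000 + 3 × 3.0000 = 18.0000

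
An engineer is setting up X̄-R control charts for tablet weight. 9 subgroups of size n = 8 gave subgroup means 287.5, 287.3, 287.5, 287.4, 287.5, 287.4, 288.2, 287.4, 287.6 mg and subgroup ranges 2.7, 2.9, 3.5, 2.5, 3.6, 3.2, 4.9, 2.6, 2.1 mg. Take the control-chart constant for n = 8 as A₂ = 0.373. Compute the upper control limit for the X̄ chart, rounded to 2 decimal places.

288.69

X̄̄ = (287.5 + 287.3 + 287.5 + 287.4 + 287.5 + 287.4 + 288.2 + 287.4 + 287.6) / 9 = 2587.8000 / 9 = 287.5333
R̄ = (2.7 + 2.9 + 3.5 + 2.5 + 3.6 + 3.2 + 4.9 + 2.6 + 2.1) / 9 = 28.0000 / 9 = 3.1111
UCL = X̄̄ + A₂·R̄ = 287.5333 + 0.373 × 3.1111 = 288.6938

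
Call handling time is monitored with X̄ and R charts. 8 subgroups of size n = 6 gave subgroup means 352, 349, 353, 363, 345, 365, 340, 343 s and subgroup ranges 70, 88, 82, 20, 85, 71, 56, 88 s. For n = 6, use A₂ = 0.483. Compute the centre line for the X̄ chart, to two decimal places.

351.25

X̄̄ = (352 + 349 + 353 + 363 + 345 + 365 + 340 + 343) / 8 = 2810.0000 / 8 = 351.2500
CL = X̄̄ = 351.2500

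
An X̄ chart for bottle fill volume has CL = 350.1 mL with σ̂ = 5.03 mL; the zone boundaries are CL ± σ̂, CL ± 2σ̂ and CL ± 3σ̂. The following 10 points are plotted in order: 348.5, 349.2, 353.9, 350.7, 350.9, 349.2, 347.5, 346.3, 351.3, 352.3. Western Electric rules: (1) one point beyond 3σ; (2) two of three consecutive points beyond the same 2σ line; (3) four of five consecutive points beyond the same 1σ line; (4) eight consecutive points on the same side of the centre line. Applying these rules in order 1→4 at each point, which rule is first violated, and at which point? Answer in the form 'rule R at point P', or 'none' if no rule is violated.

Zone of each point (C = within 1σ̂, B = 1σ̂–2σ̂, A = 2σ̂–3σ̂, * = beyond 3σ̂; sign = side of CL): 1:-C, 2:-C, 3:+C, 4:+C, 5:+C, 6:-C, 7:-C, 8:-C, 9:+C, 10:+C
No rule fires across all 10 points.

none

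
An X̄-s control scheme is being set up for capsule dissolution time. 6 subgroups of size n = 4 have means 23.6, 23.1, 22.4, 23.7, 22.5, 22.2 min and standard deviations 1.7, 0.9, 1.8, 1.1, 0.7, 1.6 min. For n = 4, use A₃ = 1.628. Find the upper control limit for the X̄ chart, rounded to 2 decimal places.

25.03

X̄̄ = (23.6 + 23.1 + 22.4 + 23.7 + 22.5 + 22.2) / 6 = 22.9167
s̄ = (1.7 + 0.9 + 1.8 + 1.1 + 0.7 + 1.6) / 6 = 1.3000
UCL = X̄̄ + A₃·s̄ = 22.9167 + 1.628 × 1.3000 = 25.0331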